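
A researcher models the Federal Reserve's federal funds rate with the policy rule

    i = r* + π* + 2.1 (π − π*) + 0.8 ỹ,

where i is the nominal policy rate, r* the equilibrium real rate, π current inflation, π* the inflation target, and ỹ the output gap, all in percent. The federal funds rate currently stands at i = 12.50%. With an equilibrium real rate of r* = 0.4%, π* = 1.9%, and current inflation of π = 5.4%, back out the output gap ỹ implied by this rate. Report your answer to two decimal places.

0.8 ỹ = 12.50 − 0.4 − 1.9 − 2.1 × (5.4 − 1.9) = 2.85
ỹ = 2.85 / 0.8 = 3.56

3.56%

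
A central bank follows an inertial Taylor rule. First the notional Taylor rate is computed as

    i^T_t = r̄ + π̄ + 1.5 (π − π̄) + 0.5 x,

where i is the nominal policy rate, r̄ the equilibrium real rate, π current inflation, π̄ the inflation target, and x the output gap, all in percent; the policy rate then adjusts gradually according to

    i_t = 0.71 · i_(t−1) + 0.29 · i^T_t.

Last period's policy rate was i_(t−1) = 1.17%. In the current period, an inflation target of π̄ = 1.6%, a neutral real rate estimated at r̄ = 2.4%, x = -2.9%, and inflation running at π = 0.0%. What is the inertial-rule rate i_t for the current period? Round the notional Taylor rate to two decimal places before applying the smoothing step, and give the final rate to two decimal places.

0.87%

i^T_t = 2.4 + 1.6 + 1.5 × (0.0 − 1.6) + 0.5 × (-2.9)
   = 2.4 + 1.6 − 2.4 − 1.45 = 0.15
i_t = 0.71 × 1.17 + 0.29 × 0.15 = 0.8307 + 0.0435 = 0.87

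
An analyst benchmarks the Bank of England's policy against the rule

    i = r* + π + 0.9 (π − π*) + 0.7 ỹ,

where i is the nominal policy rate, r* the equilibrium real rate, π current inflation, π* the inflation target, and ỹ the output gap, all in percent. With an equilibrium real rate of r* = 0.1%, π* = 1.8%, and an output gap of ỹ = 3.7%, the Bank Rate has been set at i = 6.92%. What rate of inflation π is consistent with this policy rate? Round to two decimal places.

Collecting π: i = r* + (1 + 0.9) π − 0.9 π* + 0.7 ỹ
1.9 π = 6.92 − 0.1 + 0.9 × 1.8 − 0.7 × 3.7 = 5.85
π = 5.85 / 1.9 = 3.08

3.08%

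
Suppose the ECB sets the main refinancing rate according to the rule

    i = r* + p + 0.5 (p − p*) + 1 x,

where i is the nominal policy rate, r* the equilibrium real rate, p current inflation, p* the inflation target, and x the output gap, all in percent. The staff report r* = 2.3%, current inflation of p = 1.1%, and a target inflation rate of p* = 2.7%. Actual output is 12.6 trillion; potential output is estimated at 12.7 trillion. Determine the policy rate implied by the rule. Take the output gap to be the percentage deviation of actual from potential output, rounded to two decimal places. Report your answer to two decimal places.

Output gap = 100 × (12.6 − 12.7) / 12.7 = -0.79%.
i = 2.30 + 1.10 + 0.5 × (1.10 − 2.70) + 1 × (-0.79)
   = 2.30 + 1.1 − 0.8 − 0.79 = 1.81

1.81%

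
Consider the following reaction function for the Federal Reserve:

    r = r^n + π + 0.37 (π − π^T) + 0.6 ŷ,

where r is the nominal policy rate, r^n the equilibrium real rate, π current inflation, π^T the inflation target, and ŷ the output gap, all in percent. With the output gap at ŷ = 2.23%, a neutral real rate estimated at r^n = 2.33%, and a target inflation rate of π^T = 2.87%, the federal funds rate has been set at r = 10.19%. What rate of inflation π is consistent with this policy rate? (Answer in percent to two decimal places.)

5.54%

Collecting π: r = r^n + (1 + 0.37) π − 0.37 π^T + 0.6 ŷ
1.37 π = 10.19 − 2.33 + 0.37 × 2.87 − 0.6 × 2.23 = 7.5839
π = 7.5839 / 1.37 = 5.54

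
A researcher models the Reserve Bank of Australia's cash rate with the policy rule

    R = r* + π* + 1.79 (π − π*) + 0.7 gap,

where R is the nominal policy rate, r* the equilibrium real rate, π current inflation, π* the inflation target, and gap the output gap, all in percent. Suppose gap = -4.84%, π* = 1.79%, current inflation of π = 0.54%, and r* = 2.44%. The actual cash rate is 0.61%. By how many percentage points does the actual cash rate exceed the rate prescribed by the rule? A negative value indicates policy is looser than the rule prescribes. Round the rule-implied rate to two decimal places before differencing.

2.01 pp

R = 2.44 + 1.79 + 1.79 × (0.54 − 1.79) + 0.7 × (-4.84)
   = 2.44 + 1.79 − 2.2375 − 3.388 = -1.40
Deviation = 0.61 − (-1.40) = 2.01 pp.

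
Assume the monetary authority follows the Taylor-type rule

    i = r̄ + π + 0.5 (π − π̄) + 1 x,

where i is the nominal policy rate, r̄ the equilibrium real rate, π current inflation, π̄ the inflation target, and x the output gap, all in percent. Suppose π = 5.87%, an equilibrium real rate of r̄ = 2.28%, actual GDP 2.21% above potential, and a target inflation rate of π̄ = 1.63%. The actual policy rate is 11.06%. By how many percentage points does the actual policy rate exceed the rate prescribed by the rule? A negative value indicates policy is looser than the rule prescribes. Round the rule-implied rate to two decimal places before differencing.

-1.42 pp

Output 2.21% above potential → x = 2.21.
i = 2.28 + 5.87 + 0.5 × (5.87 − 1.63) + 1 × 2.21
   = 2.28 + 5.87 + 2.12 + 2.21 = 12.48
Deviation = 11.06 − 12.48 = -1.42 pp.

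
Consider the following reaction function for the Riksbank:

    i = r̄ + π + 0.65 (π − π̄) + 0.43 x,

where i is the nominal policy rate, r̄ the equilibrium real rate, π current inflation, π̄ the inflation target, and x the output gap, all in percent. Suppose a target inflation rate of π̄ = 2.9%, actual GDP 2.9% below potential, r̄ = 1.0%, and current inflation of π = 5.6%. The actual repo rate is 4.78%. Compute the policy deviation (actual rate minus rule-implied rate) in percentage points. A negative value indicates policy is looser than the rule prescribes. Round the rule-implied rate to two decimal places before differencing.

Output 2.9% below potential → x = -2.9.
i = 1.0 + 5.6 + 0.65 × (5.6 − 2.9) + 0.43 × (-2.9)
   = 1.0 + 5.6 + 1.755 − 1.247 = 7.11
Deviation = 4.78 − 7.11 = -2.33 pp.

-2.33 pp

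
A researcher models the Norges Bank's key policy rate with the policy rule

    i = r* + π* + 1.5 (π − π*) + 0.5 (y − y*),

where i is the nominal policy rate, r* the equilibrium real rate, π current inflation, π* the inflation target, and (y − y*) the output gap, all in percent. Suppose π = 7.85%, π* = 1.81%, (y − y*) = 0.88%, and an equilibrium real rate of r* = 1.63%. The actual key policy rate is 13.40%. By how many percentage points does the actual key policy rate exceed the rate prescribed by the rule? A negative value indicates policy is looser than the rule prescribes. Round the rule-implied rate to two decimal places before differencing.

i = 1.63 + 1.81 + 1.5 × (7.85 − 1.81) + 0.5 × 0.88
   = 1.63 + 1.81 + 9.06 + 0.44 = 12.94
Deviation = 13.40 − 12.94 = 0.46 pp.

0.46 pp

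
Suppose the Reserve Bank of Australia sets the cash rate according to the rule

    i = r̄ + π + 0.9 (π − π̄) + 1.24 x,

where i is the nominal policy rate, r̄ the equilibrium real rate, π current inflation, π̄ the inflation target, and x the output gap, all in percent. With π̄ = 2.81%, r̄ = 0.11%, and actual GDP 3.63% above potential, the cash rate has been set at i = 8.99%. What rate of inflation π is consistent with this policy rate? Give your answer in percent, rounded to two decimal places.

3.64%

Output 3.63% above potential → x = 3.63.
Collecting π: i = r̄ + (1 + 0.9) π − 0.9 π̄ + 1.24 x
1.9 π = 8.99 − 0.11 + 0.9 × 2.81 − 1.24 × 3.63 = 6.9078
π = 6.9078 / 1.9 = 3.64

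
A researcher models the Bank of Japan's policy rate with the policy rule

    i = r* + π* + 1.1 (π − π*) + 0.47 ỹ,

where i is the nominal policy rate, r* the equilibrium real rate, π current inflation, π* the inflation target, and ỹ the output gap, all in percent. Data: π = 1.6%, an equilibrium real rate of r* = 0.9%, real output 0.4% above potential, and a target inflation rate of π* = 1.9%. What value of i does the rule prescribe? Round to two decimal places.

Output 0.4% above potential → ỹ = 0.4.
i = 0.9 + 1.9 + 1.1 × (1.6 − 1.9) + 0.47 × 0.4
   = 0.9 + 1.9 − 0.33 + 0.188 = 2.66

2.66%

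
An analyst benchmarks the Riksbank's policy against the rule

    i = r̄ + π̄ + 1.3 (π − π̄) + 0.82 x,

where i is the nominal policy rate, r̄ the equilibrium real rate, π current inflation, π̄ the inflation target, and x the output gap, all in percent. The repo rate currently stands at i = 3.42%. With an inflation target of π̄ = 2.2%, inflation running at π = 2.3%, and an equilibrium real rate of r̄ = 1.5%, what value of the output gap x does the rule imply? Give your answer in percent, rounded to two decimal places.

0.82 x = 3.42 − 1.5 − 2.2 − 1.3 × (2.3 − 2.2) = -0.41
x = -0.41 / 0.82 = -0.50

-0.50%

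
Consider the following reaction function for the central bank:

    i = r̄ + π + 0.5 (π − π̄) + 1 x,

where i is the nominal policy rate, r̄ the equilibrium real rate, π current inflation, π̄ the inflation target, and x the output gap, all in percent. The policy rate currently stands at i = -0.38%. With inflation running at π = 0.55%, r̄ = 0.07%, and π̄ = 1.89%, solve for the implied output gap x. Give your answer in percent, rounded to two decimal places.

1 x = -0.38 − 0.07 − 0.55 − 0.5 × (0.55 − 1.89) = -0.33
x = -0.33 / 1 = -0.33

-0.33%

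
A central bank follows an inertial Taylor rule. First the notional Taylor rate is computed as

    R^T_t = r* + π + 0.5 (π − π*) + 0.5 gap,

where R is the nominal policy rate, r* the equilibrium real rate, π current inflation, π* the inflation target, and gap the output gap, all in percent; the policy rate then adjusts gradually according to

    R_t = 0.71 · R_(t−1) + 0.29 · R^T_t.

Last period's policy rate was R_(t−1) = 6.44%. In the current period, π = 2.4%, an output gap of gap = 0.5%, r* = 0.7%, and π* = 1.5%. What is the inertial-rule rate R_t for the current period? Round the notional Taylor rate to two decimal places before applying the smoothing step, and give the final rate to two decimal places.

5.67%

R^T_t = 0.7 + 2.4 + 0.5 × (2.4 − 1.5) + 0.5 × 0.5
   = 0.7 + 2.4 + 0.45 + 0.25 = 3.80
R_t = 0.71 × 6.44 + 0.29 × 3.80 = 4.5724 + 1.102 = 5.67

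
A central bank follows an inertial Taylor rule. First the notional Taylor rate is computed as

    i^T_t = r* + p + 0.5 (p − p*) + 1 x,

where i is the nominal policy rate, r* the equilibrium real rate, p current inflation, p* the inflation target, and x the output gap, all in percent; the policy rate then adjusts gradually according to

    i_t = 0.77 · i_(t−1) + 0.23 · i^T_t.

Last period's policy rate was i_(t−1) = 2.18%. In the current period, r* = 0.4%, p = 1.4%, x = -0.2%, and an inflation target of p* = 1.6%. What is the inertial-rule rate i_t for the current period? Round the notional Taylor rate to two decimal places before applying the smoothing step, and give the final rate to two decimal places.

2.02%

i^T_t = 0.4 + 1.4 + 0.5 × (1.4 − 1.6) + 1 × (-0.2)
   = 0.4 + 1.4 − 0.1 − 0.2 = 1.50
i_t = 0.77 × 2.18 + 0.23 × 1.50 = 1.6786 + 0.345 = 2.02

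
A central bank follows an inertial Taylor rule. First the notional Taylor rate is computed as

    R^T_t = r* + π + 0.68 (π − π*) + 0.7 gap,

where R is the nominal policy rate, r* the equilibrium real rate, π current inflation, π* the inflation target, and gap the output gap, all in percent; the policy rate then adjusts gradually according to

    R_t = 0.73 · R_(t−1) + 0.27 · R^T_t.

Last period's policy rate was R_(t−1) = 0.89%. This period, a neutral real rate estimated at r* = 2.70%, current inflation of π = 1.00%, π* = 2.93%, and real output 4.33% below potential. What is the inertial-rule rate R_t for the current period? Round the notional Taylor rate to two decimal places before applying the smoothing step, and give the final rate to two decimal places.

Output 4.33% below potential → gap = -4.33.
R^T_t = 2.70 + 1.00 + 0.68 × (1.00 − 2.93) + 0.7 × (-4.33)
   = 2.70 + 1 − 1.3124 − 3.031 = -0.64
R_t = 0.73 × 0.89 + 0.27 × (-0.64) = 0.6497 − 0.1728 = 0.48

0.48%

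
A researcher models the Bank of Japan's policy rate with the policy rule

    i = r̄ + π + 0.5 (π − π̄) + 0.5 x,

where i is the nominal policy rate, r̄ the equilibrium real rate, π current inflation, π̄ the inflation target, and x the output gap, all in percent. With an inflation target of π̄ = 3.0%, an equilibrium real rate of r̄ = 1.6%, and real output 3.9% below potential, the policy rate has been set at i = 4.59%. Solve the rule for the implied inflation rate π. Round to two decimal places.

Output 3.9% below potential → x = -3.9.
Collecting π: i = r̄ + (1 + 0.5) π − 0.5 π̄ + 0.5 x
1.5 π = 4.59 − 1.6 + 0.5 × 3.0 − 0.5 × (-3.9) = 6.44
π = 6.44 / 1.5 = 4.29

4.29%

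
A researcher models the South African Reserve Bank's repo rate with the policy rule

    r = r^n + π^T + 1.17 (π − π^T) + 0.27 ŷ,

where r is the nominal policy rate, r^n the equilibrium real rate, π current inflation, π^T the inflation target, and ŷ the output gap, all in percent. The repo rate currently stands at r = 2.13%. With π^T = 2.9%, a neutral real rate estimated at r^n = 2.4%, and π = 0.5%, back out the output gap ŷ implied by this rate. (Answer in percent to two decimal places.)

0.27 ŷ = 2.13 − 2.4 − 2.9 − 1.17 × (0.5 − 2.9) = -0.362
ŷ = -0.362 / 0.27 = -1.34

-1.34%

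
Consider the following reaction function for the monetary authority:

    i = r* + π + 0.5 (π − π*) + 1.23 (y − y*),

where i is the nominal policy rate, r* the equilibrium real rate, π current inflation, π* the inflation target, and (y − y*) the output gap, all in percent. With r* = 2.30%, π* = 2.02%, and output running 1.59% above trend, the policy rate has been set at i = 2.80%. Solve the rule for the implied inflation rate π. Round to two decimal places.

Output 1.59% above potential → (y − y*) = 1.59.
Collecting π: i = r* + (1 + 0.5) π − 0.5 π* + 1.23 (y − y*)
1.5 π = 2.80 − 2.30 + 0.5 × 2.02 − 1.23 × 1.59 = -0.4457
π = -0.4457 / 1.5 = -0.30

-0.30%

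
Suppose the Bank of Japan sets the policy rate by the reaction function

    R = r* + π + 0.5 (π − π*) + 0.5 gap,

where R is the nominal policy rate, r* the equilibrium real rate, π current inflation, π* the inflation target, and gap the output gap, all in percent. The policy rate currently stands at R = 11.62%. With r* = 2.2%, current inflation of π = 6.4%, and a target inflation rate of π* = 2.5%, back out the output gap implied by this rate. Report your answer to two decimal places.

0.5 gap = 11.62 − 2.2 − 6.4 − 0.5 × (6.4 − 2.5) = 1.07
gap = 1.07 / 0.5 = 2.14

2.14%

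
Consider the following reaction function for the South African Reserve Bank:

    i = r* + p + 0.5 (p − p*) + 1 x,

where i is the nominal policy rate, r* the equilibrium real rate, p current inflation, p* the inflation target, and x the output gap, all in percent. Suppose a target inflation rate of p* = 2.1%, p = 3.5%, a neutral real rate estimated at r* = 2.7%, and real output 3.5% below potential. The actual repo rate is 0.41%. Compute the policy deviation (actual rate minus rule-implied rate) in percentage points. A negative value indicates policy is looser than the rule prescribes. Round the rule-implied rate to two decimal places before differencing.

Output 3.5% below potential → x = -3.5.
i = 2.7 + 3.5 + 0.5 × (3.5 − 2.1) + 1 × (-3.5)
   = 2.7 + 3.5 + 0.7 − 3.5 = 3.40
Deviation = 0.41 − 3.40 = -2.99 pp.

-2.99 pp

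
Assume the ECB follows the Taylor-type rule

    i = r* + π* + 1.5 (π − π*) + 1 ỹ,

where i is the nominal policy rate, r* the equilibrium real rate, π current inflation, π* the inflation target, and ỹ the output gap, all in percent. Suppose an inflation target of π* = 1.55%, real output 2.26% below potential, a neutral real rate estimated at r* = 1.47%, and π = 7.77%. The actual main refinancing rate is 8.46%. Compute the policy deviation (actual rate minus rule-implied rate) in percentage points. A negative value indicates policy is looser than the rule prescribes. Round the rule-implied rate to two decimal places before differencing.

Output 2.26% below potential → ỹ = -2.26.
i = 1.47 + 1.55 + 1.5 × (7.77 − 1.55) + 1 × (-2.26)
   = 1.47 + 1.55 + 9.33 − 2.26 = 10.09
Deviation = 8.46 − 10.09 = -1.63 pp.

-1.63 pp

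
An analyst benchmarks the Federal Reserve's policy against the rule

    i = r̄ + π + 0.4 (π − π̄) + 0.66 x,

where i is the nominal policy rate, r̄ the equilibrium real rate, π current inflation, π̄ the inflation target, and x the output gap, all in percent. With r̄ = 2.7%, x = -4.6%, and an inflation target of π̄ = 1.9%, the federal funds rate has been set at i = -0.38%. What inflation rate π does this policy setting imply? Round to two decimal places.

Collecting π: i = r̄ + (1 + 0.4) π − 0.4 π̄ + 0.66 x
1.4 π = -0.38 − 2.7 + 0.4 × 1.9 − 0.66 × (-4.6) = 0.716
π = 0.716 / 1.4 = 0.51

0.51%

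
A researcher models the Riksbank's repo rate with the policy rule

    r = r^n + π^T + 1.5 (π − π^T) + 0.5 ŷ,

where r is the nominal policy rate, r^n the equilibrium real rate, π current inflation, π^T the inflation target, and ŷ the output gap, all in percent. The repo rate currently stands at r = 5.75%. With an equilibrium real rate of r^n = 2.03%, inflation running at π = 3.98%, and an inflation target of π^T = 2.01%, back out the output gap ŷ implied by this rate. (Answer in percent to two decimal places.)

-2.49%

0.5 ŷ = 5.75 − 2.03 − 2.01 − 1.5 × (3.98 − 2.01) = -1.245
ŷ = -1.245 / 0.5 = -2.49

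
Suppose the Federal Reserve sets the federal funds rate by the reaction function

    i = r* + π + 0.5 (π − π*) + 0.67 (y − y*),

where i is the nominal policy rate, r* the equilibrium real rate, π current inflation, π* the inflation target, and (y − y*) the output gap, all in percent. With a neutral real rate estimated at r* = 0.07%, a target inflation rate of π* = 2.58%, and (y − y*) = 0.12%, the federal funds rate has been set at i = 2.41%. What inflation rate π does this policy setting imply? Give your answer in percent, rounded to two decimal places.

Collecting π: i = r* + (1 + 0.5) π − 0.5 π* + 0.67 (y − y*)
1.5 π = 2.41 − 0.07 + 0.5 × 2.58 − 0.67 × 0.12 = 3.5496
π = 3.5496 / 1.5 = 2.37

2.37%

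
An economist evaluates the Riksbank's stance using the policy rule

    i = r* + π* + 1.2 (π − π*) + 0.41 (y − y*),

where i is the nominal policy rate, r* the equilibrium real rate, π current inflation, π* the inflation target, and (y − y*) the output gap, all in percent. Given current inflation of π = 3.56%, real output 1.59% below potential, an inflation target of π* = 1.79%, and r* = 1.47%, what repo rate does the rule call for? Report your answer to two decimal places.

4.73%

Output 1.59% below potential → (y − y*) = -1.59.
i = 1.47 + 1.79 + 1.2 × (3.56 − 1.79) + 0.41 × (-1.59)
   = 1.47 + 1.79 + 2.124 − 0.6519 = 4.73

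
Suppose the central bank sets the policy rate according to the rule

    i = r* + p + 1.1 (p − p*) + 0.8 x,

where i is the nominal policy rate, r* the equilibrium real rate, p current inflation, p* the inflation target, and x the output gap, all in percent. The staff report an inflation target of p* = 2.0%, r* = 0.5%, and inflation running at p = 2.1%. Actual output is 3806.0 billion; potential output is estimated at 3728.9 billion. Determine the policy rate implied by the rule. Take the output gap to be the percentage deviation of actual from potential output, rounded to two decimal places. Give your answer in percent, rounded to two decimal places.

Output gap = 100 × (3806.0 − 3728.9) / 3728.9 = 2.07%.
i = 0.50 + 2.10 + 1.1 × (2.10 − 2.00) + 0.8 × 2.07
   = 0.50 + 2.1 + 0.11 + 1.656 = 4.37

4.37%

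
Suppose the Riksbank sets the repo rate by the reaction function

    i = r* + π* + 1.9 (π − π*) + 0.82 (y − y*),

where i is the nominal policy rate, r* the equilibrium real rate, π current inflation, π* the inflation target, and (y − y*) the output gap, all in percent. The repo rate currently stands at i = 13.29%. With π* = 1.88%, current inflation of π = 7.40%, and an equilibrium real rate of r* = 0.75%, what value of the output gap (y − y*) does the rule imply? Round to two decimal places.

0.82 (y − y*) = 13.29 − 0.75 − 1.88 − 1.9 × (7.40 − 1.88) = 0.172
(y − y*) = 0.172 / 0.82 = 0.21

0.21%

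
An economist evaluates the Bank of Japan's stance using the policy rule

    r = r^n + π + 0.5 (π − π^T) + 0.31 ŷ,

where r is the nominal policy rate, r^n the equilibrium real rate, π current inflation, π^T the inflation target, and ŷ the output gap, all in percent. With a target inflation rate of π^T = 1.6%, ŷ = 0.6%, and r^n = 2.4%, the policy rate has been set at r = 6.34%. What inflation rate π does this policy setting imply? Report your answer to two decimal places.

Collecting π: r = r^n + (1 + 0.5) π − 0.5 π^T + 0.31 ŷ
1.5 π = 6.34 − 2.4 + 0.5 × 1.6 − 0.31 × 0.6 = 4.554
π = 4.554 / 1.5 = 3.04

3.04%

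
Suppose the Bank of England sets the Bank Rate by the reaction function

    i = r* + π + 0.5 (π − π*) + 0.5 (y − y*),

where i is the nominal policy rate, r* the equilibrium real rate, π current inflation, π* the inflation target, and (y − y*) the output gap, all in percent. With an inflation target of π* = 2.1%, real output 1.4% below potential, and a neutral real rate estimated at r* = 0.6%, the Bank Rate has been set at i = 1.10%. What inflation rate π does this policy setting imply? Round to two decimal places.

Output 1.4% below potential → (y − y*) = -1.4.
Collecting π: i = r* + (1 + 0.5) π − 0.5 π* + 0.5 (y − y*)
1.5 π = 1.10 − 0.6 + 0.5 × 2.1 − 0.5 × (-1.4) = 2.25
π = 2.25 / 1.5 = 1.50

1.50%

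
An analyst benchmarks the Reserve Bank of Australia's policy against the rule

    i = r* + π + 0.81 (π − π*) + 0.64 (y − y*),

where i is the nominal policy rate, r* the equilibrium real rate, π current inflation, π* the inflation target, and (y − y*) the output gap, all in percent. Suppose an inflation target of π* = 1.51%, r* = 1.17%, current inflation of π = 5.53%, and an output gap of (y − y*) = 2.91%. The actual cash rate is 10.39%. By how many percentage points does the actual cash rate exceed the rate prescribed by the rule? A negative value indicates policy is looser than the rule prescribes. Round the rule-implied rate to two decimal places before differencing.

-1.43 pp

i = 1.17 + 5.53 + 0.81 × (5.53 − 1.51) + 0.64 × 2.91
   = 1.17 + 5.53 + 3.2562 + 1.8624 = 11.82
Deviation = 10.39 − 11.82 = -1.43 pp.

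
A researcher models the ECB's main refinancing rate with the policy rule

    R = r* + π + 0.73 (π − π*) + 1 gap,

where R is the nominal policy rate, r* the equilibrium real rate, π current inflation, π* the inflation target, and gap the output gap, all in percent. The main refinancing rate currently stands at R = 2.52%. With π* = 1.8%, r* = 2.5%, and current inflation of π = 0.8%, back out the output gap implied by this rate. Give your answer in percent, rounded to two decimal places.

-0.05%

1 gap = 2.52 − 2.5 − 0.8 − 0.73 × (0.8 − 1.8) = -0.05
gap = -0.05 / 1 = -0.05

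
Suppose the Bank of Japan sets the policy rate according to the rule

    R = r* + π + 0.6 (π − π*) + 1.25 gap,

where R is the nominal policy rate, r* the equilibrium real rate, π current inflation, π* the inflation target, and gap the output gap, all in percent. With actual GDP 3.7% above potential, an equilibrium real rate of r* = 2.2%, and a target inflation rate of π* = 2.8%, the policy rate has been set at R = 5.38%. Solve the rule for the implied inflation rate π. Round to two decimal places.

0.15%

Output 3.7% above potential → gap = 3.7.
Collecting π: R = r* + (1 + 0.6) π − 0.6 π* + 1.25 gap
1.6 π = 5.38 − 2.2 + 0.6 × 2.8 − 1.25 × 3.7 = 0.235
π = 0.235 / 1.6 = 0.15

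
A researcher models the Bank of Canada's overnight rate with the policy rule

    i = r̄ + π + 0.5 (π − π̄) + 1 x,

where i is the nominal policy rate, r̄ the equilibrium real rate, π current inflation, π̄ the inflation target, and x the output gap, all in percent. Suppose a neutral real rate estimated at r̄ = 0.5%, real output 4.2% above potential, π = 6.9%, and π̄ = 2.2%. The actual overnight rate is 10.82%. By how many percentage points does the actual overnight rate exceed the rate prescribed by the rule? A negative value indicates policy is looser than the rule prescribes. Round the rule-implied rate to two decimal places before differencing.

-3.13 pp

Output 4.2% above potential → x = 4.2.
i = 0.5 + 6.9 + 0.5 × (6.9 − 2.2) + 1 × 4.2
   = 0.5 + 6.9 + 2.35 + 4.2 = 13.95
Deviation = 10.82 − 13.95 = -3.13 pp.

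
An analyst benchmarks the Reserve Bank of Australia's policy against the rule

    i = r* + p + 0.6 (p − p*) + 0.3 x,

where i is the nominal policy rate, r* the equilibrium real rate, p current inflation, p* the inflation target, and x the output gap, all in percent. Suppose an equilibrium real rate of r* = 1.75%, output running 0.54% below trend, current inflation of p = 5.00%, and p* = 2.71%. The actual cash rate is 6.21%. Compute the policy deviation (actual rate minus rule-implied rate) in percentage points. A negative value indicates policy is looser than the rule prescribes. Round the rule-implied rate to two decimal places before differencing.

-1.75 pp

Output 0.54% below potential → x = -0.54.
i = 1.75 + 5.00 + 0.6 × (5.00 − 2.71) + 0.3 × (-0.54)
   = 1.75 + 5 + 1.374 − 0.162 = 7.96
Deviation = 6.21 − 7.96 = -1.75 pp.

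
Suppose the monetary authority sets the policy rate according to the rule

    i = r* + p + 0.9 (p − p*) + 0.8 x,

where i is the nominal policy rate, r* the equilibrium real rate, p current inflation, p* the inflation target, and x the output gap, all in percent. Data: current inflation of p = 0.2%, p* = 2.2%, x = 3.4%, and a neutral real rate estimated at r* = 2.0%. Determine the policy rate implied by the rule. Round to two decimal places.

i = 2.0 + 0.2 + 0.9 × (0.2 − 2.2) + 0.8 × 3.4
   = 2.0 + 0.2 − 1.8 + 2.72 = 3.12

3.12%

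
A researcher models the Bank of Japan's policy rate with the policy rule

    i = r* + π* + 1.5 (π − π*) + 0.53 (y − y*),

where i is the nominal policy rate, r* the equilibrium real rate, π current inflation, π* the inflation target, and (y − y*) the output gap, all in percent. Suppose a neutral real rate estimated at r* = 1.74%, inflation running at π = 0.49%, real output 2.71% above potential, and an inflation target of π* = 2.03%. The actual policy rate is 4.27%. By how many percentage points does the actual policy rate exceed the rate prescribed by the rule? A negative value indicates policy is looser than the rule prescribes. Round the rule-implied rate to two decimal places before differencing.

1.37 pp

Output 2.71% above potential → (y − y*) = 2.71.
i = 1.74 + 2.03 + 1.5 × (0.49 − 2.03) + 0.53 × 2.71
   = 1.74 + 2.03 − 2.31 + 1.4363 = 2.90
Deviation = 4.27 − 2.90 = 1.37 pp.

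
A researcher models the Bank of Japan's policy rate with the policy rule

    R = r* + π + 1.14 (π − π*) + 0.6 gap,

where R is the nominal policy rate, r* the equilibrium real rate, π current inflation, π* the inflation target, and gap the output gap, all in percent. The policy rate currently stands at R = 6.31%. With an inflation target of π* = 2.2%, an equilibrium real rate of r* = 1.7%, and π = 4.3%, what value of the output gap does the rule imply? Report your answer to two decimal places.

0.6 gap = 6.31 − 1.7 − 4.3 − 1.14 × (4.3 − 2.2) = -2.084
gap = -2.084 / 0.6 = -3.47

-3.47%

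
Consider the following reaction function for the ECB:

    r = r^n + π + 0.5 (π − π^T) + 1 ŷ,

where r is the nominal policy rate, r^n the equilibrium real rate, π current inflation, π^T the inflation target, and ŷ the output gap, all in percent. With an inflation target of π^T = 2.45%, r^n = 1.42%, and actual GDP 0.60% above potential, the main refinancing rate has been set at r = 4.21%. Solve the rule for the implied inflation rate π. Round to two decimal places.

2.28%

Output 0.60% above potential → ŷ = 0.60.
Collecting π: r = r^n + (1 + 0.5) π − 0.5 π^T + 1 ŷ
1.5 π = 4.21 − 1.42 + 0.5 × 2.45 − 1 × 0.60 = 3.415
π = 3.415 / 1.5 = 2.28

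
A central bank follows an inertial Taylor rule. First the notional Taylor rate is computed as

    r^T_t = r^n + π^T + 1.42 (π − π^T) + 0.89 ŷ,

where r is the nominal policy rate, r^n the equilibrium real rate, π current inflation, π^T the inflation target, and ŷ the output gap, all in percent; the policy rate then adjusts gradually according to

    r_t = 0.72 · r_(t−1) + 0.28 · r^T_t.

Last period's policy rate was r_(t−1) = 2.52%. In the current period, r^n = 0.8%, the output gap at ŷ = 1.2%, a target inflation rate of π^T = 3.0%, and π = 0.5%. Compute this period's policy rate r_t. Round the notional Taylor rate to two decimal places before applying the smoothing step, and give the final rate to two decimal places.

r^T_t = 0.8 + 3.0 + 1.42 × (0.5 − 3.0) + 0.89 × 1.2
   = 0.8 + 3 − 3.55 + 1.068 = 1.32
r_t = 0.72 × 2.52 + 0.28 × 1.32 = 1.8144 + 0.3696 = 2.18

2.18%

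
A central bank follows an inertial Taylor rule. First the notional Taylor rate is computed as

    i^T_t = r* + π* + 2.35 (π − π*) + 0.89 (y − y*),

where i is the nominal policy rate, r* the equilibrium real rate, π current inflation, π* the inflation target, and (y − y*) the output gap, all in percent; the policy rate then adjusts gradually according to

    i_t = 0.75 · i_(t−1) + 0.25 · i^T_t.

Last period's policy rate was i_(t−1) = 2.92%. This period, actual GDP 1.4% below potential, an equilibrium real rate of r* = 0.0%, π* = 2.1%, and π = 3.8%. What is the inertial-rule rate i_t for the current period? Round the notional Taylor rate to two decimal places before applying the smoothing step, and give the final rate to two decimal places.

3.40%

Output 1.4% below potential → (y − y*) = -1.4.
i^T_t = 0.0 + 2.1 + 2.35 × (3.8 − 2.1) + 0.89 × (-1.4)
   = 0.0 + 2.1 + 3.995 − 1.246 = 4.85
i_t = 0.75 × 2.92 + 0.25 × 4.85 = 2.19 + 1.2125 = 3.40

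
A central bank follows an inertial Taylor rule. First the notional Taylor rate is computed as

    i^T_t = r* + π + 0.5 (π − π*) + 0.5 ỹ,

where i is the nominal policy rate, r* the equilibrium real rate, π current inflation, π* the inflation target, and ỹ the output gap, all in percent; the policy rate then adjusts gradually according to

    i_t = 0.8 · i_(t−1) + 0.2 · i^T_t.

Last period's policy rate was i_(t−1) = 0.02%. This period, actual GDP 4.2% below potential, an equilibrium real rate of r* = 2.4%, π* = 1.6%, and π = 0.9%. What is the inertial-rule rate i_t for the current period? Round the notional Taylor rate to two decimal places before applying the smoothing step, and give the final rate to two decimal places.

Output 4.2% below potential → ỹ = -4.2.
i^T_t = 2.4 + 0.9 + 0.5 × (0.9 − 1.6) + 0.5 × (-4.2)
   = 2.4 + 0.9 − 0.35 − 2.1 = 0.85
i_t = 0.8 × 0.02 + 0.2 × 0.85 = 0.016 + 0.17 = 0.19

0.19%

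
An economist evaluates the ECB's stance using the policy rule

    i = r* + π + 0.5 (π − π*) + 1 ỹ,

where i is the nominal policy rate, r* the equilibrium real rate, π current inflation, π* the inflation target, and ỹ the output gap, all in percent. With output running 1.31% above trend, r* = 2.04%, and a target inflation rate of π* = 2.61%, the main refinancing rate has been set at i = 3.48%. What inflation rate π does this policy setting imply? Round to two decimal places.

Output 1.31% above potential → ỹ = 1.31.
Collecting π: i = r* + (1 + 0.5) π − 0.5 π* + 1 ỹ
1.5 π = 3.48 − 2.04 + 0.5 × 2.61 − 1 × 1.31 = 1.435
π = 1.435 / 1.5 = 0.96

0.96%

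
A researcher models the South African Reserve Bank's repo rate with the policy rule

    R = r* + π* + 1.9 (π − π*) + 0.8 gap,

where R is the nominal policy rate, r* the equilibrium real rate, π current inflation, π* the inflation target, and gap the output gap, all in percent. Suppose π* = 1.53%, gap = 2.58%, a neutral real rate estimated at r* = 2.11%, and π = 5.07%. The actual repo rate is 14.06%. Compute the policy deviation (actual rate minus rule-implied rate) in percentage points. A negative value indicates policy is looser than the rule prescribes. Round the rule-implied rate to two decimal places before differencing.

R = 2.11 + 1.53 + 1.9 × (5.07 − 1.53) + 0.8 × 2.58
   = 2.11 + 1.53 + 6.726 + 2.064 = 12.43
Deviation = 14.06 − 12.43 = 1.63 pp.

1.63 pp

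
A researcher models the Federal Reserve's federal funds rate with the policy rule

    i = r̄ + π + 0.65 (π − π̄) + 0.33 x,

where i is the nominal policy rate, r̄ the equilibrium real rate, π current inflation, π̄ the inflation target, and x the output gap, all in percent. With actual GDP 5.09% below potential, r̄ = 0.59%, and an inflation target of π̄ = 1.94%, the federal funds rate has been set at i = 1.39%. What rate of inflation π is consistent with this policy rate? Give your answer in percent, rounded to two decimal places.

2.27%

Output 5.09% below potential → x = -5.09.
Collecting π: i = r̄ + (1 + 0.65) π − 0.65 π̄ + 0.33 x
1.65 π = 1.39 − 0.59 + 0.65 × 1.94 − 0.33 × (-5.09) = 3.7407
π = 3.7407 / 1.65 = 2.27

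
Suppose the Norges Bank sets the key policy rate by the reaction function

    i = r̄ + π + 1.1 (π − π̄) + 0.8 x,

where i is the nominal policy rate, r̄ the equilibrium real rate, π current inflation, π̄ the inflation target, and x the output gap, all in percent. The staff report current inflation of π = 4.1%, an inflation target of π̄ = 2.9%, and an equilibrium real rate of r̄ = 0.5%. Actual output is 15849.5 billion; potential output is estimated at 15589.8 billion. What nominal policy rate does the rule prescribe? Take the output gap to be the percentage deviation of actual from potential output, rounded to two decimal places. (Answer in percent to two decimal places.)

7.26%

Output gap = 100 × (15849.5 − 15589.8) / 15589.8 = 1.67%.
i = 0.50 + 4.10 + 1.1 × (4.10 − 2.90) + 0.8 × 1.67
   = 0.50 + 4.1 + 1.32 + 1.336 = 7.26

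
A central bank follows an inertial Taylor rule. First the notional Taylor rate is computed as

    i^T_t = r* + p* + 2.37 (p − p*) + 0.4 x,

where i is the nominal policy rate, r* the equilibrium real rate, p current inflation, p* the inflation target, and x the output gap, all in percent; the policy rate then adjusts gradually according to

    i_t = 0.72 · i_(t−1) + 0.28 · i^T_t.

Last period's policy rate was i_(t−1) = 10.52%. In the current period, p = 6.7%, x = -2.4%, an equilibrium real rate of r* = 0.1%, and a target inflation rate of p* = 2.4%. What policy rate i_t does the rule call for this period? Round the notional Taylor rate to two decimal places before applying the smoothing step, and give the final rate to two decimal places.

i^T_t = 0.1 + 2.4 + 2.37 × (6.7 − 2.4) + 0.4 × (-2.4)
   = 0.1 + 2.4 + 10.191 − 0.96 = 11.73
i_t = 0.72 × 10.52 + 0.28 × 11.73 = 7.5744 + 3.2844 = 10.86

10.86%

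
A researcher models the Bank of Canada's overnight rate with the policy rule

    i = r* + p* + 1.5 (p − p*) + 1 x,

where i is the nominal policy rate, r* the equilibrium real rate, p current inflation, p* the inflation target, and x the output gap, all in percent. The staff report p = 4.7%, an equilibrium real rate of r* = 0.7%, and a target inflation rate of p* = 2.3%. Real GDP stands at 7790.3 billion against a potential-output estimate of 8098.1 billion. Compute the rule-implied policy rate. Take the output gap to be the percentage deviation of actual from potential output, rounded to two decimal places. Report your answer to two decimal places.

2.80%

Output gap = 100 × (7790.3 − 8098.1) / 8098.1 = -3.80%.
i = 0.70 + 2.30 + 1.5 × (4.70 − 2.30) + 1 × (-3.80)
   = 0.70 + 2.3 + 3.6 − 3.8 = 2.80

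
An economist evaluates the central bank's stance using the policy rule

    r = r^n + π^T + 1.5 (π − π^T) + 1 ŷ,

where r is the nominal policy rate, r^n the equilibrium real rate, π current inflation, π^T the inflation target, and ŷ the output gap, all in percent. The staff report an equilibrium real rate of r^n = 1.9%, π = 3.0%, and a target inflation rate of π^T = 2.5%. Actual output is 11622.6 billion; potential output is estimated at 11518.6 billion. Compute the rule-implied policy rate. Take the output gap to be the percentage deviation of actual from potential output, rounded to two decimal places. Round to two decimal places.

6.05%

Output gap = 100 × (11622.6 − 11518.6) / 11518.6 = 0.90%.
r = 1.90 + 2.50 + 1.5 × (3.00 − 2.50) + 1 × 0.90
   = 1.90 + 2.5 + 0.75 + 0.9 = 6.05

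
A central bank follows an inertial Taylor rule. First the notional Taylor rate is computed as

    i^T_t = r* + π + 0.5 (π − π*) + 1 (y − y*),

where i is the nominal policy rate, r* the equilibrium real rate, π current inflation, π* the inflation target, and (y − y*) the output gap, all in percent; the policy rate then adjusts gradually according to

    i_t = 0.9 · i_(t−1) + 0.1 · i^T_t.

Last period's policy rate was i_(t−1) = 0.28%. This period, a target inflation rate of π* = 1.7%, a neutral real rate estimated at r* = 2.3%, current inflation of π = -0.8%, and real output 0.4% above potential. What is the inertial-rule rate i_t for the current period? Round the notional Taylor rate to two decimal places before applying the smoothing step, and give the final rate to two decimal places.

0.32%

Output 0.4% above potential → (y − y*) = 0.4.
i^T_t = 2.3 + (-0.8) + 0.5 × (-0.8 − 1.7) + 1 × 0.4
   = 2.3 − 0.8 − 1.25 + 0.4 = 0.65
i_t = 0.9 × 0.28 + 0.1 × 0.65 = 0.252 + 0.065 = 0.32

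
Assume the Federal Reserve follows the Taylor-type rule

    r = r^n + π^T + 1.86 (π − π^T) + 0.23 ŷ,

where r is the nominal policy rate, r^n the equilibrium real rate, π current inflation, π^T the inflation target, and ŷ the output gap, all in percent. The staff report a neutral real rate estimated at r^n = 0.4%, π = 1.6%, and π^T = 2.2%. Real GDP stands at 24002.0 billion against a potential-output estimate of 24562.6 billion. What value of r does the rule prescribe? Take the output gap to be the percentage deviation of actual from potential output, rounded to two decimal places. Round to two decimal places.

0.96%

Output gap = 100 × (24002.0 − 24562.6) / 24562.6 = -2.28%.
r = 0.40 + 2.20 + 1.86 × (1.60 − 2.20) + 0.23 × (-2.28)
   = 0.40 + 2.2 − 1.116 − 0.5244 = 0.96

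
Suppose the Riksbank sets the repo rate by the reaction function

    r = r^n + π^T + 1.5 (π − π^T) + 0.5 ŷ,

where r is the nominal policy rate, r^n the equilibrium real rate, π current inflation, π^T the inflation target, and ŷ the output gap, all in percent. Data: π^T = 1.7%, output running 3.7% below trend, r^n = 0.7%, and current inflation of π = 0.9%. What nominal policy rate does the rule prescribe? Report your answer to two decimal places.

-0.65%

Output 3.7% below potential → ŷ = -3.7.
r = 0.7 + 1.7 + 1.5 × (0.9 − 1.7) + 0.5 × (-3.7)
   = 0.7 + 1.7 − 1.2 − 1.85 = -0.65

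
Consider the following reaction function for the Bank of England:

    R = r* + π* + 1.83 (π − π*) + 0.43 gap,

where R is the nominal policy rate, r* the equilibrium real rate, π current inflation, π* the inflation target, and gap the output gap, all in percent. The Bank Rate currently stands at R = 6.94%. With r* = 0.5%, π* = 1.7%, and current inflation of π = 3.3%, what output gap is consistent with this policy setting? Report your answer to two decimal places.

0.43 gap = 6.94 − 0.5 − 1.7 − 1.83 × (3.3 − 1.7) = 1.812
gap = 1.812 / 0.43 = 4.21

4.21%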